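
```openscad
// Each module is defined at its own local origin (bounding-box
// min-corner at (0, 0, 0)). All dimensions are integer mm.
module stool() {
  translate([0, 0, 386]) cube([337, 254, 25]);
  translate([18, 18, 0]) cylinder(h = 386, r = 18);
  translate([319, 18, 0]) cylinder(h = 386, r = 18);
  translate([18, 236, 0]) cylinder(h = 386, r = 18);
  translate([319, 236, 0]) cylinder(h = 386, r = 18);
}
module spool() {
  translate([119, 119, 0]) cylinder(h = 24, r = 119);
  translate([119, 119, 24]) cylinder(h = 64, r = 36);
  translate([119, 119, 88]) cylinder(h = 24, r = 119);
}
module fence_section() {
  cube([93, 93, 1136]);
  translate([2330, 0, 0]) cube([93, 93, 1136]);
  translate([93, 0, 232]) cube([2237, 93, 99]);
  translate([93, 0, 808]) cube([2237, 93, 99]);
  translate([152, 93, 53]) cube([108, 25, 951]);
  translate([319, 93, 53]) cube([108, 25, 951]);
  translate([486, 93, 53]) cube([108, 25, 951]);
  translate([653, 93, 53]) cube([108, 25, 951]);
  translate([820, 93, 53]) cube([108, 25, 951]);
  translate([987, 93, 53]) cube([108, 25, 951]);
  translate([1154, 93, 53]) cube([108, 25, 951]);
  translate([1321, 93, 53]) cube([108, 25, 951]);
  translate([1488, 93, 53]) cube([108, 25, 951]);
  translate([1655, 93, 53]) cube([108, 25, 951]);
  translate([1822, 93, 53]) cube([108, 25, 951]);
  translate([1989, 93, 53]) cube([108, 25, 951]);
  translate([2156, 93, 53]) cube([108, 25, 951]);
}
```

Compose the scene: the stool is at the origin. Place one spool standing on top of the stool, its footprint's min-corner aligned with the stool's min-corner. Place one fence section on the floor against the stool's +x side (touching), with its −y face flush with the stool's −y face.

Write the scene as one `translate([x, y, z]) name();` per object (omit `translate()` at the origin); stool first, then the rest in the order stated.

stool();
translate([0, 0, 411]) spool();
translate([337, 0, 0]) fence_section();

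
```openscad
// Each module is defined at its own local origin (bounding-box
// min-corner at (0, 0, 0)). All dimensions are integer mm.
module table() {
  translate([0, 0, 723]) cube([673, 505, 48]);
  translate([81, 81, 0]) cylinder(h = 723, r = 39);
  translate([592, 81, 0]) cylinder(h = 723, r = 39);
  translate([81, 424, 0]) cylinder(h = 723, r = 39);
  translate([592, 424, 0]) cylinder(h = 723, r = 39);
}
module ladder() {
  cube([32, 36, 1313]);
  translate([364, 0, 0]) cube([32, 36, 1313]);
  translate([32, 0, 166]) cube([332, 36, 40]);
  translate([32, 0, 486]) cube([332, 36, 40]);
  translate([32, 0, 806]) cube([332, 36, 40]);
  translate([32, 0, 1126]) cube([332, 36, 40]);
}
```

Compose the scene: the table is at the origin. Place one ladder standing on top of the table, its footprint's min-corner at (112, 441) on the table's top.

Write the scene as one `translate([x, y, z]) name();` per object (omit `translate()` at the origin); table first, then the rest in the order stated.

table();
translate([112, 441, 771]) ladder();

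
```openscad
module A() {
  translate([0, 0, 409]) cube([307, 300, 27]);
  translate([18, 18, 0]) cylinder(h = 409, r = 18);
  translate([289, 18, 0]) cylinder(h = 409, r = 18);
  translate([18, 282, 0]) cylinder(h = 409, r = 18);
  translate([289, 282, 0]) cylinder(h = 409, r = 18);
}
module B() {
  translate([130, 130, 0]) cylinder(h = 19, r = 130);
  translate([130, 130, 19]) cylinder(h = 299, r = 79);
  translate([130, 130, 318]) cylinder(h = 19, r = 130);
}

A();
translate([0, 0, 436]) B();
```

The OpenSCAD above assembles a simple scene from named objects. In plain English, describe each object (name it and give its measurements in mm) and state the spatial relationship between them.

A is a four-legged stool. The seat is a 307×300×27 mm slab whose top surface is at z = 436 mm; four round legs, each 36 mm in diameter, run from the floor (z = 0) to the underside of the seat, each leg's axis is inset half a diameter from the nearest pair of seat edges (so the leg's bounding box is flush with the corner).

B is a spool: two coaxial disc flanges of radius 130 mm and thickness 19 mm, joined by a core cylinder of radius 79 mm and height 299 mm. The lower flange rests on z = 0 and the three cylinders share a vertical axis.

The spool is on top of the stool.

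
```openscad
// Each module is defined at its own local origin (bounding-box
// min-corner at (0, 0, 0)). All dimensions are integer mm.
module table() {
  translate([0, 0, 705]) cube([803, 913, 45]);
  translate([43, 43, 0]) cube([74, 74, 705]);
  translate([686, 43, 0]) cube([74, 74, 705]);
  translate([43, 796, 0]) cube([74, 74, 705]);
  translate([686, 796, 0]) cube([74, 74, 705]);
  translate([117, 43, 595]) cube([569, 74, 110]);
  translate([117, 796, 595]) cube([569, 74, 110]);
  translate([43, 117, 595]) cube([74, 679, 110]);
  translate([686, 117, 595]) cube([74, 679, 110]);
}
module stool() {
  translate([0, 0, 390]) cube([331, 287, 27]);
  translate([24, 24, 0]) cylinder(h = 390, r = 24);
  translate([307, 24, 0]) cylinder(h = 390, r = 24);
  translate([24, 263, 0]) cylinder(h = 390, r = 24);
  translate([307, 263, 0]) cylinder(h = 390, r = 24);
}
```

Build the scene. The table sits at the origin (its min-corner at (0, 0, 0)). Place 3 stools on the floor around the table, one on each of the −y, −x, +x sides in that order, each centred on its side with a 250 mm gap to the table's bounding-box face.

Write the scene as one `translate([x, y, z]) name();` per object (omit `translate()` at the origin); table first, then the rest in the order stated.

table();
translate([236, -537, 0]) stool();
translate([-581, 313, 0]) stool();
translate([1053, 313, 0]) stool();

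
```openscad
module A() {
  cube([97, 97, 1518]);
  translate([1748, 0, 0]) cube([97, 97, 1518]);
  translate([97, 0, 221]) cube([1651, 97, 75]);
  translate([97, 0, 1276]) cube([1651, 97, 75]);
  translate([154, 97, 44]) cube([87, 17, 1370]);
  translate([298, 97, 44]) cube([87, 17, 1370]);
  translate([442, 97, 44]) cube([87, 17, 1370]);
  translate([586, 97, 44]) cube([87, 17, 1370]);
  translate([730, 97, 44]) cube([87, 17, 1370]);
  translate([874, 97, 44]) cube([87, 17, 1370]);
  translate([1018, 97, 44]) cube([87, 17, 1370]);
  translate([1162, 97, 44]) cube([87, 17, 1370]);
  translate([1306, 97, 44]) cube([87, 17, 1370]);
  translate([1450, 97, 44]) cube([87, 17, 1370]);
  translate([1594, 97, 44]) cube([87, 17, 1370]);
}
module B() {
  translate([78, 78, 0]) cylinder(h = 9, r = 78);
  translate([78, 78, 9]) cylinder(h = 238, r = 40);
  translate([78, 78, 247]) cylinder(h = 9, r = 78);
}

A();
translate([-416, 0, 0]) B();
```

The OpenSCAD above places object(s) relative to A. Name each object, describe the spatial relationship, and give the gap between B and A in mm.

The spool's nearest face is 260 mm from the fence section's −x face.

A is a fence section. B is a spool. The spool is on the floor beside the fence section on its −x side. The gap between the spool and the fence section is 260 mm.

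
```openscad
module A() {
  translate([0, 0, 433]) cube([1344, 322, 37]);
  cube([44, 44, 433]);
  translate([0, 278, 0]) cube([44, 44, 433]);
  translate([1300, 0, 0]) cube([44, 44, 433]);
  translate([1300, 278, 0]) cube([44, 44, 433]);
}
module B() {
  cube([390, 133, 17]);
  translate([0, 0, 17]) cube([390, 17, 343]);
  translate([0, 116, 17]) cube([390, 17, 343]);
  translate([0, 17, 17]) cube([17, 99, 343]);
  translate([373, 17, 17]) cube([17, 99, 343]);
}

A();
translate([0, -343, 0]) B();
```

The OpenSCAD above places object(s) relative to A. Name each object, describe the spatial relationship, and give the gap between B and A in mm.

A is a bench. B is an open box. The open box is on the floor beside the bench on its −y side. The gap between the open box and the bench is 210 mm.

The open box's nearest face is 210 mm from the bench's −y face.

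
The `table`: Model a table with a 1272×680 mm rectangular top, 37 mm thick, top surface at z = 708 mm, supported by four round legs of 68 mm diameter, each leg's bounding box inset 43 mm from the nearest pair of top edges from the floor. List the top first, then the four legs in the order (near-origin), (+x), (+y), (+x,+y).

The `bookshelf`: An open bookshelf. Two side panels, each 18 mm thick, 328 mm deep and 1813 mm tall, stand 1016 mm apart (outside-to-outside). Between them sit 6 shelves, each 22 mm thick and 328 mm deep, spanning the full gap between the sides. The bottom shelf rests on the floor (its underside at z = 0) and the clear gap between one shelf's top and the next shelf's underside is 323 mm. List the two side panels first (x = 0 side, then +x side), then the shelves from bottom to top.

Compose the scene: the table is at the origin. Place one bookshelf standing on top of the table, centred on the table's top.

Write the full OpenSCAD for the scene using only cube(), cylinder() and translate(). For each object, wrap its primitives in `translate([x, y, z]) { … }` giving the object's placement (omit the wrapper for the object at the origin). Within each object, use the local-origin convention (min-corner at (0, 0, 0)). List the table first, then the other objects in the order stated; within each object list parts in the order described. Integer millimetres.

translate([0, 0, 671]) cube([1272, 680, 37]);
translate([77, 77, 0]) cylinder(h = 671, r = 34);
translate([1195, 77, 0]) cylinder(h = 671, r = 34);
translate([77, 603, 0]) cylinder(h = 671, r = 34);
translate([1195, 603, 0]) cylinder(h = 671, r = 34);
translate([128, 176, 708]) {
  cube([18, 328, 1813]);
  translate([998, 0, 0]) cube([18, 328, 1813]);
  translate([18, 0, 0]) cube([980, 328, 22]);
  translate([18, 0, 345]) cube([980, 328, 22]);
  translate([18, 0, 690]) cube([980, 328, 22]);
  translate([18, 0, 1035]) cube([980, 328, 22]);
  translate([18, 0, 1380]) cube([980, 328, 22]);
  translate([18, 0, 1725]) cube([980, 328, 22]);
}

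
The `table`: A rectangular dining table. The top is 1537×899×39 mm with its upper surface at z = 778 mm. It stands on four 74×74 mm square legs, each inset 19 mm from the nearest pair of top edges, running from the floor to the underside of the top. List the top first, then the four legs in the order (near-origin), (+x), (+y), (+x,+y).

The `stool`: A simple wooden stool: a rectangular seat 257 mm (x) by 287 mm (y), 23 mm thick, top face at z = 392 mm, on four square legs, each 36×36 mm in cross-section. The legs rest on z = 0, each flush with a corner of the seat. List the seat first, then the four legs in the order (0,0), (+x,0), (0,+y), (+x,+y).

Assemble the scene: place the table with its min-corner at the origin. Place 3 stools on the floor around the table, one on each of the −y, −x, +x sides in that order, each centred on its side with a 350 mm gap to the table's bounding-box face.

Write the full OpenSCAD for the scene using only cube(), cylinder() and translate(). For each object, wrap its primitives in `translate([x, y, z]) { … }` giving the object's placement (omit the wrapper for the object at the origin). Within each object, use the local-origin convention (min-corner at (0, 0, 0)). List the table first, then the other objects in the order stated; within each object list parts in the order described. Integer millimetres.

translate([0, 0, 739]) cube([1537, 899, 39]);
translate([19, 19, 0]) cube([74, 74, 739]);
translate([1444, 19, 0]) cube([74, 74, 739]);
translate([19, 806, 0]) cube([74, 74, 739]);
translate([1444, 806, 0]) cube([74, 74, 739]);
translate([640, -637, 0]) {
  translate([0, 0, 369]) cube([257, 287, 23]);
  cube([36, 36, 369]);
  translate([221, 0, 0]) cube([36, 36, 369]);
  translate([0, 251, 0]) cube([36, 36, 369]);
  translate([221, 251, 0]) cube([36, 36, 369]);
}
translate([-607, 306, 0]) {
  translate([0, 0, 369]) cube([257, 287, 23]);
  cube([36, 36, 369]);
  translate([221, 0, 0]) cube([36, 36, 369]);
  translate([0, 251, 0]) cube([36, 36, 369]);
  translate([221, 251, 0]) cube([36, 36, 369]);
}
translate([1887, 306, 0]) {
  translate([0, 0, 369]) cube([257, 287, 23]);
  cube([36, 36, 369]);
  translate([221, 0, 0]) cube([36, 36, 369]);
  translate([0, 251, 0]) cube([36, 36, 369]);
  translate([221, 251, 0]) cube([36, 36, 369]);
}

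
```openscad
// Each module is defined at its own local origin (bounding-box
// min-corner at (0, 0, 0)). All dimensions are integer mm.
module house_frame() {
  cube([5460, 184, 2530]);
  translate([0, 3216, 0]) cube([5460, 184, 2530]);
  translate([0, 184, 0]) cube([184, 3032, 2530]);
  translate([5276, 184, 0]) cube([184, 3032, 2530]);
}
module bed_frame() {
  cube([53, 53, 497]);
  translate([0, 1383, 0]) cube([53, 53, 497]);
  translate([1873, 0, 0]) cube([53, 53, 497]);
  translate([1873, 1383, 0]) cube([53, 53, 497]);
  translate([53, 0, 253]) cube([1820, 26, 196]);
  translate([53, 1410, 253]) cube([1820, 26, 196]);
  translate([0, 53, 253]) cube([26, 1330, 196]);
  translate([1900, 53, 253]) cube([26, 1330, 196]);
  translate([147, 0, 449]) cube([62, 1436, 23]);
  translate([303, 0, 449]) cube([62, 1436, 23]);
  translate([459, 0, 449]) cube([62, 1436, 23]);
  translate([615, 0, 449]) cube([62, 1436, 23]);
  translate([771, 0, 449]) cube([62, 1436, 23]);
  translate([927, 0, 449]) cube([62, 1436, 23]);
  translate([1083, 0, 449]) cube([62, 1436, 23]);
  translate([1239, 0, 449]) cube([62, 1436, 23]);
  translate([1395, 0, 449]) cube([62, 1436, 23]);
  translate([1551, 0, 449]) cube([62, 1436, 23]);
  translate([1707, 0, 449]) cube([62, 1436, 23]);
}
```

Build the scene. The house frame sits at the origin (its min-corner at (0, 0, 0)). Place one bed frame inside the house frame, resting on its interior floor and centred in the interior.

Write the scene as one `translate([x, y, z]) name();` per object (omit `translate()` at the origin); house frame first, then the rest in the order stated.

house_frame();
translate([1767, 982, 0]) bed_frame();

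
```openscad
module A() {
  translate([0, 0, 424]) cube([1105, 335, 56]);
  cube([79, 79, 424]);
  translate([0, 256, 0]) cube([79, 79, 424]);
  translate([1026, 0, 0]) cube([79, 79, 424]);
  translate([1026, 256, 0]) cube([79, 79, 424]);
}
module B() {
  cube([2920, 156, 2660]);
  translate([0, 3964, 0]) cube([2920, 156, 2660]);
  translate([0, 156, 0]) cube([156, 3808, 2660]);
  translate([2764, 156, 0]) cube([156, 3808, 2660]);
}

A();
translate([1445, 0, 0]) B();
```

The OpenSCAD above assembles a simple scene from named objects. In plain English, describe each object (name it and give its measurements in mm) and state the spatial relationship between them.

A is a long wooden bench with a 1105 mm (x) × 335 mm (y) seat, 56 mm thick, its top surface 480 mm above the floor. Four 79 mm square legs at the seat corners, flush with the edges, run from z = 0 to the seat underside.

B is a box-shaped house frame (walls only): outside footprint 2920×4120 mm, wall height 2660 mm, wall thickness 156 mm. The two y-facing walls run the full x-width; the two x-facing walls fit between the inner faces of the y-facing walls.

The house frame is on the floor beside the bench on its +x side.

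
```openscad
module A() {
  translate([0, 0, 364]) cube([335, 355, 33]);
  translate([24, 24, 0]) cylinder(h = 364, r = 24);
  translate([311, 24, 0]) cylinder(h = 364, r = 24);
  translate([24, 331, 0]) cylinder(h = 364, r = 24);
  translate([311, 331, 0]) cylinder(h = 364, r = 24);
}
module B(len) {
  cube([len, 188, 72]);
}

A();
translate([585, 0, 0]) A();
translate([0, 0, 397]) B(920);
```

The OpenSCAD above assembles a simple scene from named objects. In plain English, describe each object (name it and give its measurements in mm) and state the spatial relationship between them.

A is a four-legged stool. The seat is 335×355 mm, 33 mm thick, top at z = 397 mm. It stands on four round legs, each 48 mm in diameter, from z = 0 to the seat underside, each leg's axis is inset half a diameter from the nearest pair of seat edges (so the leg's bounding box is flush with the corner).

B is a rectangular beam 920 mm long (x), 188 mm deep (y), 72 mm thick (z).

The beam spans the tops of two stools placed 250 mm apart, resting at z = 397 mm.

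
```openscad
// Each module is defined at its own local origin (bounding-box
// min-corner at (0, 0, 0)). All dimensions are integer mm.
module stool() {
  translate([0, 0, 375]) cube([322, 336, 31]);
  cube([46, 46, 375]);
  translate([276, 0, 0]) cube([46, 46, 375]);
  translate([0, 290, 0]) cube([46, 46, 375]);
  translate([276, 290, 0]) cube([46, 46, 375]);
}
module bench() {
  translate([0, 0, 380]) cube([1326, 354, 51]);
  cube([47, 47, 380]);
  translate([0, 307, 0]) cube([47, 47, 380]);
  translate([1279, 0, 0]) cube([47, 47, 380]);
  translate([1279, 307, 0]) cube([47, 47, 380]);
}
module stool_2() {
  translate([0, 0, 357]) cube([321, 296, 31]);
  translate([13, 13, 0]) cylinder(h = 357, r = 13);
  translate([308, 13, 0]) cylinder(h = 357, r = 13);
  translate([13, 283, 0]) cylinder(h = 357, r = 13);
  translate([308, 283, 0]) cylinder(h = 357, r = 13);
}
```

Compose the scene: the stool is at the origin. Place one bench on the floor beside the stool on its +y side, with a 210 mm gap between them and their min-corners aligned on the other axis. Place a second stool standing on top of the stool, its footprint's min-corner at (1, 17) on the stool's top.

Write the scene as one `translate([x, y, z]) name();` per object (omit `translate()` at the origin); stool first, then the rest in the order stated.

stool();
translate([0, 546, 0]) bench();
translate([1, 17, 406]) stool_2();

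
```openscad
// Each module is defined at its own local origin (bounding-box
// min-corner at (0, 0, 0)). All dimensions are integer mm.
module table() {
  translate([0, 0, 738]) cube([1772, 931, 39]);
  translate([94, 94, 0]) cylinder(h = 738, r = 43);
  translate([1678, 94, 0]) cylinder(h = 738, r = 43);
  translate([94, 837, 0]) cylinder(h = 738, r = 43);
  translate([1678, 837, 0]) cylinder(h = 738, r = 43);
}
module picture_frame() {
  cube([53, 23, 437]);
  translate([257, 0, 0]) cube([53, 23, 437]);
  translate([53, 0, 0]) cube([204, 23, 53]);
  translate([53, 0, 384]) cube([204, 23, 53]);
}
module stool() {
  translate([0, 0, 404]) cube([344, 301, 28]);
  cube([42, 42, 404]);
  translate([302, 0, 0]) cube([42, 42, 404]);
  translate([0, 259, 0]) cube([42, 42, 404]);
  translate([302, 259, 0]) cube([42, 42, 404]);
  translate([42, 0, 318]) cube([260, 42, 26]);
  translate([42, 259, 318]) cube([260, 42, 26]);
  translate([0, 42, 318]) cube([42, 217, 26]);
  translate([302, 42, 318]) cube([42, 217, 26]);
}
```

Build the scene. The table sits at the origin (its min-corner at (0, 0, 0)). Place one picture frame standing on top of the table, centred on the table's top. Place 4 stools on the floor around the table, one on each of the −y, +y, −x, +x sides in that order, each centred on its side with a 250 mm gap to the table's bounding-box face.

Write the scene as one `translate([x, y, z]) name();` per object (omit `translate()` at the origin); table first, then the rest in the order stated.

table();
translate([731, 454, 777]) picture_frame();
translate([714, -551, 0]) stool();
translate([714, 1181, 0]) stool();
translate([-594, 315, 0]) stool();
translate([2022, 315, 0]) stool();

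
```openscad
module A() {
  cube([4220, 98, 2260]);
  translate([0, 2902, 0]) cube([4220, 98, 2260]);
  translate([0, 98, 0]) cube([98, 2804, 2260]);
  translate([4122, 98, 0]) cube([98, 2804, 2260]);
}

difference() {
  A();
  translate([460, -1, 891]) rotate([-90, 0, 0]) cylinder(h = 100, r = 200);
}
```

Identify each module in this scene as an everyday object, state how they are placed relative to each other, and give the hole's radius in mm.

The subtracted cylinder has r = 200 mm.

A is a house frame. The house frame has a circular hole through its front wall. The hole's radius is 200 mm.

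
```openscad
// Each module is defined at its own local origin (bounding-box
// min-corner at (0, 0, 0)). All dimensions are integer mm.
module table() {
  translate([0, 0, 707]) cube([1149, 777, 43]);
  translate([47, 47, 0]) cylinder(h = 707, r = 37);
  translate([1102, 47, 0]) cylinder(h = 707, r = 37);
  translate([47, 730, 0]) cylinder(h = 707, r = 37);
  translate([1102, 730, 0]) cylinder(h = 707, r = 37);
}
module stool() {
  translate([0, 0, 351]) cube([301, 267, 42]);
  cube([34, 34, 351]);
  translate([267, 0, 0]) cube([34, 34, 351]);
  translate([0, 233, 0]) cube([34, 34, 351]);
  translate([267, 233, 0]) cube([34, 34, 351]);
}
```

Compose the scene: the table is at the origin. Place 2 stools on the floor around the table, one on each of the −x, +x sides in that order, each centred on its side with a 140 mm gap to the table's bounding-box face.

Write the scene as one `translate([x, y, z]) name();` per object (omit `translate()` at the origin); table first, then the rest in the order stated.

table();
translate([-441, 255, 0]) stool();
translate([1289, 255, 0]) stool();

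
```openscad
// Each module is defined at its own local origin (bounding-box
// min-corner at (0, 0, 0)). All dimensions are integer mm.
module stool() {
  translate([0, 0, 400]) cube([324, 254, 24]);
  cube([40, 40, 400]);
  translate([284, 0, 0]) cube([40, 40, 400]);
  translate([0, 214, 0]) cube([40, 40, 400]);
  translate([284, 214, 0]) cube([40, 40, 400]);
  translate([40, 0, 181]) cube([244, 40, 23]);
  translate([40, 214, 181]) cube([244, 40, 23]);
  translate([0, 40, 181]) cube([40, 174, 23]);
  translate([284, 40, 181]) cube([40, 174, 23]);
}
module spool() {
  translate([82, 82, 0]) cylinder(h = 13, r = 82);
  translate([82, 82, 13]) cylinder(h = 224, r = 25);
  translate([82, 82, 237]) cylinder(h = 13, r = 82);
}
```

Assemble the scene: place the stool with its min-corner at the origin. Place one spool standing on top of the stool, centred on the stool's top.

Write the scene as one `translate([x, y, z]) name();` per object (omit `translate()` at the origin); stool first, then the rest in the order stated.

stool();
translate([80, 45, 424]) spool();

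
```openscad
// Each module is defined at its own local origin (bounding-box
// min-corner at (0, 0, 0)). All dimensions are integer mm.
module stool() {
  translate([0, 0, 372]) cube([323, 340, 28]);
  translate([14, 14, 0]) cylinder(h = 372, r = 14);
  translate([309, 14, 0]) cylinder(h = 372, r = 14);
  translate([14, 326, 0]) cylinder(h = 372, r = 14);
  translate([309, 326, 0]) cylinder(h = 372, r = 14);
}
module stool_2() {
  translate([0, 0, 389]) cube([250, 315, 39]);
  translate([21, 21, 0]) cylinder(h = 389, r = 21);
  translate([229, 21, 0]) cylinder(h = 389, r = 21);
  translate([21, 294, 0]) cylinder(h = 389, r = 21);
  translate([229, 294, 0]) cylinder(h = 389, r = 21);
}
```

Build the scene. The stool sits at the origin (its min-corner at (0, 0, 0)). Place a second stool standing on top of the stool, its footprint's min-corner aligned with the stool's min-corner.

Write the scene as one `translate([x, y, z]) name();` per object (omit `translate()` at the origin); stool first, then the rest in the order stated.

stool();
translate([0, 0, 400]) stool_2();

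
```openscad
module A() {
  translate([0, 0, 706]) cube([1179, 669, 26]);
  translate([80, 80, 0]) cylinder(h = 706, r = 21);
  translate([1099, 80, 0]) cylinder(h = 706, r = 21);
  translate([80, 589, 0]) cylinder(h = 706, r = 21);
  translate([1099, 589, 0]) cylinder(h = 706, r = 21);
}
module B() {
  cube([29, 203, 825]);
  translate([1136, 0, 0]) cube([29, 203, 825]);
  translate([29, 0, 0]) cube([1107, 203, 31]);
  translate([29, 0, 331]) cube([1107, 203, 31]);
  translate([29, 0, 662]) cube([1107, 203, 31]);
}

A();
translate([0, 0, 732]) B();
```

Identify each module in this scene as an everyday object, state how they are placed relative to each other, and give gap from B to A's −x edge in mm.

The bookshelf's min-x is at 0; the table's min-x is 0; gap = 0 mm.

A is a table. B is a bookshelf. The bookshelf is on top of the table. The gap from the bookshelf to the table's −x edge is 0 mm.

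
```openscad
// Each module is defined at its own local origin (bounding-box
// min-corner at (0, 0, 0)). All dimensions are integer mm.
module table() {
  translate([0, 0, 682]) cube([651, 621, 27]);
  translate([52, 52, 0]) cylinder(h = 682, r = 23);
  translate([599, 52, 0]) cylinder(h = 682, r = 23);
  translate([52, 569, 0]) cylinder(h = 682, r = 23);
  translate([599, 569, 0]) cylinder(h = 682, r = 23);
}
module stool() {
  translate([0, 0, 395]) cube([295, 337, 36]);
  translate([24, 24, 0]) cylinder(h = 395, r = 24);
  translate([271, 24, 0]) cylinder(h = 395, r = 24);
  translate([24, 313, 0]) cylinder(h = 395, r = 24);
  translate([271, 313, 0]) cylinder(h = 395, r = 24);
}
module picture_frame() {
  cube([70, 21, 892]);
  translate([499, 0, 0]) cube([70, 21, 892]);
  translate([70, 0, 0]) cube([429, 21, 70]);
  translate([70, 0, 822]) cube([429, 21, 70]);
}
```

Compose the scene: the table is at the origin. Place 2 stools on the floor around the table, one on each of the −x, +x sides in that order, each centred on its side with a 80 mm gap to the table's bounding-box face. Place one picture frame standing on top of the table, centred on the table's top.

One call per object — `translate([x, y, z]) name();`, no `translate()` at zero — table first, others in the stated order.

table();
translate([-375, 142, 0]) stool();
translate([731, 142, 0]) stool();
translate([41, 300, 709]) picture_frame();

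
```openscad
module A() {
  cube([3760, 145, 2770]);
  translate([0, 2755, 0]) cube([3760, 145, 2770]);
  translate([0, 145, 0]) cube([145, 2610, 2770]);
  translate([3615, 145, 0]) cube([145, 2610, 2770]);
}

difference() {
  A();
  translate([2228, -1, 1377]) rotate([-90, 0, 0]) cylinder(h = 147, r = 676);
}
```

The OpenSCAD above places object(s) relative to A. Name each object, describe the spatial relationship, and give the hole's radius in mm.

The subtracted cylinder has r = 676 mm.

A is a house frame. The house frame has a circular hole through its front wall. The hole's radius is 676 mm.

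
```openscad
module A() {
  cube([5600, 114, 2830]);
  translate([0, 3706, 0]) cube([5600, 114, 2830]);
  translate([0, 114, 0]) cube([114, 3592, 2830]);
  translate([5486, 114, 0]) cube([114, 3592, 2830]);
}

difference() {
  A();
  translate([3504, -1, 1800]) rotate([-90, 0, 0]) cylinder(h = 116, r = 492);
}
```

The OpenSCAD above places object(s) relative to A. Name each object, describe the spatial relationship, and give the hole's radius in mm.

A is a house frame. The house frame has a circular hole through its front wall. The hole's radius is 492 mm.

The subtracted cylinder has r = 492 mm.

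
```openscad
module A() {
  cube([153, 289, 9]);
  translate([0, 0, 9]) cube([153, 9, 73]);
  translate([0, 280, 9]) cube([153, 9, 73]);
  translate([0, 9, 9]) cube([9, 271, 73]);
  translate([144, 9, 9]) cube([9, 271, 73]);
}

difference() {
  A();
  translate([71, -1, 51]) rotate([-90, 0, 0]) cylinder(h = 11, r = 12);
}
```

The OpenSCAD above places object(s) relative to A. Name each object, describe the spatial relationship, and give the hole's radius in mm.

A is an open box. The open box has a circular hole through its front wall. The hole's radius is 12 mm.

The subtracted cylinder has r = 12 mm.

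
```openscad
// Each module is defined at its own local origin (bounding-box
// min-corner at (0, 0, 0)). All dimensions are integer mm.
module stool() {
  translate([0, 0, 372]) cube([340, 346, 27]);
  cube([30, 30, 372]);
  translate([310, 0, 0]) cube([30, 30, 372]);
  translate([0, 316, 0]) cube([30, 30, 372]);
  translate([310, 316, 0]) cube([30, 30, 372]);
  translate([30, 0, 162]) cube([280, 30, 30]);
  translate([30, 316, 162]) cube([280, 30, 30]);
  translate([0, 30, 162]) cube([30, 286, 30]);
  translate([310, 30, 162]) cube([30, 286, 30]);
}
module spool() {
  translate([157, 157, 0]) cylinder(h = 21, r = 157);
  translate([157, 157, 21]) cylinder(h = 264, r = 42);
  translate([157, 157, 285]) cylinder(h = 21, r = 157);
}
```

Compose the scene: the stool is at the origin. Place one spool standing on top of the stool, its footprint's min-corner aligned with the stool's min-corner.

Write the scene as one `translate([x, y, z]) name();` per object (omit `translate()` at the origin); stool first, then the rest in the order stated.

stool();
translate([0, 0, 399]) spool();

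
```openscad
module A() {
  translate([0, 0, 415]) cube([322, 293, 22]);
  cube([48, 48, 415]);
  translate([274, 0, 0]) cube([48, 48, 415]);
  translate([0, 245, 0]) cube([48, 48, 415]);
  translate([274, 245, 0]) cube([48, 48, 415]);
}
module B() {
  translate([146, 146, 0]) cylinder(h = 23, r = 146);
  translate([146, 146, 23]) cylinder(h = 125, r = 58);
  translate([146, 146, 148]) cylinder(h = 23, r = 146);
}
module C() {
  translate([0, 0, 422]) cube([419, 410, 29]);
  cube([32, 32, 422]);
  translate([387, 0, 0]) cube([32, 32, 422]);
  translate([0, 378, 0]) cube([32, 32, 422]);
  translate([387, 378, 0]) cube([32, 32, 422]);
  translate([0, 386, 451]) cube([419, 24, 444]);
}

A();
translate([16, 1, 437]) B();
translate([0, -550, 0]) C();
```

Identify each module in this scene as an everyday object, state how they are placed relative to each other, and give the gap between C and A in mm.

A is a stool. B is a spool. C is a chair. The spool is on top of the stool. The chair is on the floor beside the stool on its −y side. The gap between the chair and the stool is 140 mm.

The chair's nearest face is 140 mm from the stool's −y face.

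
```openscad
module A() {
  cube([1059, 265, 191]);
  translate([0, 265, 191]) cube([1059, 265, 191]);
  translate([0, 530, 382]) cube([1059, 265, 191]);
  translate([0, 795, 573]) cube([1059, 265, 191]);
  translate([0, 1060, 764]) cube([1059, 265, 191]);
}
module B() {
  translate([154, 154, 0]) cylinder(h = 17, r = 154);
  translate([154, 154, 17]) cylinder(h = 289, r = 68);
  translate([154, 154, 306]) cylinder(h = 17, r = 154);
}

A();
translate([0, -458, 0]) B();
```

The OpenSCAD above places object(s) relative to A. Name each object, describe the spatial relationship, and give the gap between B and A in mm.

A is a staircase. B is a spool. The spool is on the floor beside the staircase on its −y side. The gap between the spool and the staircase is 150 mm.

The spool's nearest face is 150 mm from the staircase's −y face.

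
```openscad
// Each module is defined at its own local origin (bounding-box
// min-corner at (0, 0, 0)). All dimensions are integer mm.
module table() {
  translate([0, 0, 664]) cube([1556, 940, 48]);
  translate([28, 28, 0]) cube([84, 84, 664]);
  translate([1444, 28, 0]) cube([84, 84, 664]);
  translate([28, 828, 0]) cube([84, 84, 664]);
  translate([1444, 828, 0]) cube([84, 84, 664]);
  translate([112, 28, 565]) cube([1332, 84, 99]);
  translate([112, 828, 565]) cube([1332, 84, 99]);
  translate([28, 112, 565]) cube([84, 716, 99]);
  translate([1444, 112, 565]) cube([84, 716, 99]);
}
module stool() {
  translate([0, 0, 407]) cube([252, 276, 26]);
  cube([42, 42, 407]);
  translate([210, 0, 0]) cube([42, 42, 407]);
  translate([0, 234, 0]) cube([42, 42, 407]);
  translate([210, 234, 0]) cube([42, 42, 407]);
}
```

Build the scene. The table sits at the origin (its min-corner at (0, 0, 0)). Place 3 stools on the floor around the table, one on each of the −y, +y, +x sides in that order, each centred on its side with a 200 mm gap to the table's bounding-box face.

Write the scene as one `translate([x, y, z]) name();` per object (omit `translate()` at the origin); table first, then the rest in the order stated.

table();
translate([652, -476, 0]) stool();
translate([652, 1140, 0]) stool();
translate([1756, 332, 0]) stool();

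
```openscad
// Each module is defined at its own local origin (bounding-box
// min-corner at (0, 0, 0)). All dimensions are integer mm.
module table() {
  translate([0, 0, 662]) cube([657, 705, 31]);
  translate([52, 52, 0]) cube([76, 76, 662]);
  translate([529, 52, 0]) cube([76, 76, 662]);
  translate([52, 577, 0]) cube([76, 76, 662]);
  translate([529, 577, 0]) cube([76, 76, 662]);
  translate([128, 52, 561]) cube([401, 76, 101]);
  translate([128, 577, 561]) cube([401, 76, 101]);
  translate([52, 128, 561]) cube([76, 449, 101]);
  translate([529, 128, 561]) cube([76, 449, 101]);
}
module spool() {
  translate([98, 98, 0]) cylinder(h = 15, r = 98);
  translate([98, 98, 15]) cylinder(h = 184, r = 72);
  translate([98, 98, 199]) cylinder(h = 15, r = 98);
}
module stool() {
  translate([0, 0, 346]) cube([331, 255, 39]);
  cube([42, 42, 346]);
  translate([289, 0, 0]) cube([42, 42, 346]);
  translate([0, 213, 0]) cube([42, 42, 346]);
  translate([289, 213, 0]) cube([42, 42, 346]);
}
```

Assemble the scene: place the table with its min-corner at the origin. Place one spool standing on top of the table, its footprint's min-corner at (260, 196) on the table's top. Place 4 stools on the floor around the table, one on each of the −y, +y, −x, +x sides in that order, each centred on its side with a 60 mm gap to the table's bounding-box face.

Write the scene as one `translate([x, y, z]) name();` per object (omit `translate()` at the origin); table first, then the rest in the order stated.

table();
translate([260, 196, 693]) spool();
translate([163, -315, 0]) stool();
translate([163, 765, 0]) stool();
translate([-391, 225, 0]) stool();
translate([717, 225, 0]) stool();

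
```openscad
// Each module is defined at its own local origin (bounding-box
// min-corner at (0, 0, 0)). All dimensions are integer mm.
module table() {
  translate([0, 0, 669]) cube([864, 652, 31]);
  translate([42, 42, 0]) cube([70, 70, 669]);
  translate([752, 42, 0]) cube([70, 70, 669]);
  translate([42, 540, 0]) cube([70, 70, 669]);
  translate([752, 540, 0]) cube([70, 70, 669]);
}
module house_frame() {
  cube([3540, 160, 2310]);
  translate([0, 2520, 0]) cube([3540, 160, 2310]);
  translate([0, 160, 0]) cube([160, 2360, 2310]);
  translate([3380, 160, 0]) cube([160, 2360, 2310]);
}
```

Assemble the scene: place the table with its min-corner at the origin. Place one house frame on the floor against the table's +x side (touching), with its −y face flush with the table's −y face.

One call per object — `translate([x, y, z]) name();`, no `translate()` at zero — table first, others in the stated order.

table();
translate([864, 0, 0]) house_frame();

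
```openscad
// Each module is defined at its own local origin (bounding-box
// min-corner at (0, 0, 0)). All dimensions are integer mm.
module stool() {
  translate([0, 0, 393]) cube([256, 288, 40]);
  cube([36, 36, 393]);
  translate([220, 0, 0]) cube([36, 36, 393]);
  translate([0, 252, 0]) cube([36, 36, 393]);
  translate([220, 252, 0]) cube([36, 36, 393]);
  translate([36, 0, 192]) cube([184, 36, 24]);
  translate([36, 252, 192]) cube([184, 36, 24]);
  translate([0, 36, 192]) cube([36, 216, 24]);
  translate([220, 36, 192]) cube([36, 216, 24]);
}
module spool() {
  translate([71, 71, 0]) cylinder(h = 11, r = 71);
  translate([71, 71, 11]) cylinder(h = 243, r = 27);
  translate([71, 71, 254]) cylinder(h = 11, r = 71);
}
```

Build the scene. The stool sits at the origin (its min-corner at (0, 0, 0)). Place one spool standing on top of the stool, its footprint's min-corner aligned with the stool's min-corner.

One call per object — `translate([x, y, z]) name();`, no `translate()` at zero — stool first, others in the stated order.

stool();
translate([0, 0, 433]) spool();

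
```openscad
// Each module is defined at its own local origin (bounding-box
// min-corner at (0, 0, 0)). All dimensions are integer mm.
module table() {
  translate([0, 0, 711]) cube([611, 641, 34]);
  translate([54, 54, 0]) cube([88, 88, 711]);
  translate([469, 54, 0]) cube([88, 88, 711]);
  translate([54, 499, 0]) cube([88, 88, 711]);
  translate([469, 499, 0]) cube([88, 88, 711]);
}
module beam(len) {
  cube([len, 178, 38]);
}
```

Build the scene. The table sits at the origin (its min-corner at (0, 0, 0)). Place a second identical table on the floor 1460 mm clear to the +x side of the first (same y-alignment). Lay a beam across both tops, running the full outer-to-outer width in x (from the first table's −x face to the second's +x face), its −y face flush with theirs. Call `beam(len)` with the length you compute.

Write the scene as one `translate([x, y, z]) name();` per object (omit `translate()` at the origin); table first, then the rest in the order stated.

table();
translate([2071, 0, 0]) table();
translate([0, 0, 745]) beam(2682);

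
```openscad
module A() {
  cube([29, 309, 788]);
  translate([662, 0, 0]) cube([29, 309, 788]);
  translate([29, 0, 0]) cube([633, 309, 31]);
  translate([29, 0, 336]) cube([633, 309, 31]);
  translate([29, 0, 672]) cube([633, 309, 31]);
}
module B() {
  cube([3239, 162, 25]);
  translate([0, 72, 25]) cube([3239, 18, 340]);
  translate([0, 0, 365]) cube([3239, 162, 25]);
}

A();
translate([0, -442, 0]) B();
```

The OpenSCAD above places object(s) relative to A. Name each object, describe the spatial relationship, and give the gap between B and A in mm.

The I-beam's nearest face is 280 mm from the bookshelf's −y face.

A is a bookshelf. B is an I-beam. The I-beam is on the floor beside the bookshelf on its −y side. The gap between the I-beam and the bookshelf is 280 mm.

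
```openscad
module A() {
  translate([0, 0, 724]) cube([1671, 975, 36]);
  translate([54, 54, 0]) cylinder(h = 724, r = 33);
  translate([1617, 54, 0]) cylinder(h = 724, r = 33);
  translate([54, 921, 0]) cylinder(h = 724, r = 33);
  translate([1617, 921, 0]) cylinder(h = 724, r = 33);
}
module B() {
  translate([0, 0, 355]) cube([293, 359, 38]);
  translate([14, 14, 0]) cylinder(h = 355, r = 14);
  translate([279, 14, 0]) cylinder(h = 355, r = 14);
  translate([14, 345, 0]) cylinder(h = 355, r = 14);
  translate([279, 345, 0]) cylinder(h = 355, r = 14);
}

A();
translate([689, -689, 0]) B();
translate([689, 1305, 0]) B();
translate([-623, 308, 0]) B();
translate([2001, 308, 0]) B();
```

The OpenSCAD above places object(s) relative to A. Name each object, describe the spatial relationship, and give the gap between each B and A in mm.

Each stool's nearest face is 330 mm from the table's bounding box.

A is a table. B is a stool. Four stools sit around the table at the −y, +y, −x, +x sides. The gap between each stool and the table is 330 mm.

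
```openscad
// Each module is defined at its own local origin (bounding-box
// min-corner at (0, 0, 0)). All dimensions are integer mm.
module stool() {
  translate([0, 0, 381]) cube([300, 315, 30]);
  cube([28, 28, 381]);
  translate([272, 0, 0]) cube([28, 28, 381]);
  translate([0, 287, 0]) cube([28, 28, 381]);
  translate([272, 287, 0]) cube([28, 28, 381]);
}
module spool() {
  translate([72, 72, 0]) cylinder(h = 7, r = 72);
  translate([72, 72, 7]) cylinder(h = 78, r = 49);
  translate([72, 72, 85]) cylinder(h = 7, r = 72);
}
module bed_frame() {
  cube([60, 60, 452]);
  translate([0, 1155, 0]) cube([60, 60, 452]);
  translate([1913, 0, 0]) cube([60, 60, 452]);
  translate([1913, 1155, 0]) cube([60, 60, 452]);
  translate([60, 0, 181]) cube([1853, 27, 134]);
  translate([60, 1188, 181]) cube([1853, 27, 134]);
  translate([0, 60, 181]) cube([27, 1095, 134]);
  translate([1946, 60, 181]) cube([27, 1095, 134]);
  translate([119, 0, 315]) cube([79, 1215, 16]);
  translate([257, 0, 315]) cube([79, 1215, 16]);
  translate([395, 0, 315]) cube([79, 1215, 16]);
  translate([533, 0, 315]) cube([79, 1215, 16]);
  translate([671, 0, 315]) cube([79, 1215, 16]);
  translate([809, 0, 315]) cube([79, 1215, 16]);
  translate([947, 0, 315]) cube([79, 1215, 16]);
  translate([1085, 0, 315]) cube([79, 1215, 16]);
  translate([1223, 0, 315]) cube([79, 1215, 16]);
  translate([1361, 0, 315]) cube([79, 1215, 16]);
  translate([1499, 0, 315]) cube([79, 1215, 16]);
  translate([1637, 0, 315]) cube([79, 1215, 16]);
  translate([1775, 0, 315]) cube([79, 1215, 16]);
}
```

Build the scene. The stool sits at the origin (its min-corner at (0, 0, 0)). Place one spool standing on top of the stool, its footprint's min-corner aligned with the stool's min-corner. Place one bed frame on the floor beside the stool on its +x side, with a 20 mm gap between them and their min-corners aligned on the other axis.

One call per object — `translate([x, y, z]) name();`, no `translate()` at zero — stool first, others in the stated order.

stool();
translate([0, 0, 411]) spool();
translate([320, 0, 0]) bed_frame();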